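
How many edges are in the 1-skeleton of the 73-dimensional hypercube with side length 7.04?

Each of the 2^73 = 9444732965739290427392 vertices has degree 73; total edges = 73·2^73/2 = 344732753249484100599808.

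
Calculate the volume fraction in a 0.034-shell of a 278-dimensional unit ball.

V(inner)/V(outer) = ((1-0.034)/1)^278 ≈ 6.663e-05, so the shell fraction is 0.999933.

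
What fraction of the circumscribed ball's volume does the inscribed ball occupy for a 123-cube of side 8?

V_in/V_out = n^(-n/2) = 123^(-123/2) ≈ 2.95689e-129.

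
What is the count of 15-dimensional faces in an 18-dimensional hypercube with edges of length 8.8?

An n-cube has C(n,k)·2^(n-k) k-faces. Here C(18,15)·2^3 = 816·8 = 6528.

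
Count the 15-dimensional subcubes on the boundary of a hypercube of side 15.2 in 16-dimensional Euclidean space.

Number of 15-faces = C(16,15) · 2^(16-15) = 16 · 2 = 32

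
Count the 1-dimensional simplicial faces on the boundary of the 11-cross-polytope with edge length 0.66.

An n-cross-polytope has 2^(k+1)·C(n,k+1) k-faces. Here 2^2·C(11,2) = 4·55 = 220.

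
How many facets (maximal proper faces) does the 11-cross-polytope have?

Each 10-face is the convex hull of 11 vertices, one chosen as ±e_i from each of 11 distinct axes: 2^11·C(11,11) = 2048.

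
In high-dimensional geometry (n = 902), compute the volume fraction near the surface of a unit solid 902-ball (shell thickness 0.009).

1 - (1-0.009)^902 ≈ 0.999713 ≈ 99.9713%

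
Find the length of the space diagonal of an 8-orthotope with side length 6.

d = √(6² + 6² + ... + 6²) [8 terms] = √(8·6²) = 6√8 ≈ 16.9706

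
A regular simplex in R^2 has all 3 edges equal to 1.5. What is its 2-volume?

Area = (√3/4) · 1.5² = 0.974279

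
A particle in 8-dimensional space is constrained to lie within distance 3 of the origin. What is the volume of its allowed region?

V_8(3) = π^(8/2) · (3)^8 / Γ(8/2 + 1) = 2187·π^4/8 ≈ 26629.2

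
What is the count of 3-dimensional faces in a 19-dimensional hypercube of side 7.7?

f_3(19-cube) = (19 choose 3) · 2^16 = 63504384.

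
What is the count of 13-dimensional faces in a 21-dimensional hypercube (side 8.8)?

f_13(21-cube) = (21 choose 13) · 2^8 = 52093440.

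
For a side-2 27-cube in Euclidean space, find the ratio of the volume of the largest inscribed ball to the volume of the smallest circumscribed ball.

V_in/V_out = n^(-n/2) = 27^(-27/2) ≈ 4.74886e-20.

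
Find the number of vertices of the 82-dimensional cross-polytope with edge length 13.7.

An n-cross-polytope has 2n vertices; here n = 82, giving 164.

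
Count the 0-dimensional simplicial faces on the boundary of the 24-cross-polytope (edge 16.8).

Number of 0-faces = 2^(0+1) · C(24,0+1) = 2 · 24 = 48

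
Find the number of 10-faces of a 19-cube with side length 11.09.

Choose 10 of 19 axes to span the face (C(19,10) = 92378 ways), then fix each of the remaining 9 coordinates at one of its two extreme values (2^9 = 512 ways): 92378·512 = 47297536.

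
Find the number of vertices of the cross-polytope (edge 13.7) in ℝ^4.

An n-cross-polytope has 2^(k+1)·C(n,k+1) k-faces. Here 2^1·C(4,1) = 2·4 = 8.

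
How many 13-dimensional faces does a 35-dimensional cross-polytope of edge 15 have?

Each 13-face is the convex hull of 14 vertices, one chosen as ±e_i from each of 14 distinct axes: 2^14·C(35,14) = 38010214809600.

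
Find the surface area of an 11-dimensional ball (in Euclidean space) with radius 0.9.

The surface area of an n-ball is 2π^(n/2) r^(n-1) / Γ(n/2). For n=11, r=0.9: 7.22641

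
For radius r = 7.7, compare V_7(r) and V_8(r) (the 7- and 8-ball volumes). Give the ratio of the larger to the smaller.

V_7(7.7) ≈ 7.58255e+06, V_8(7.7) ≈ 5.0155e+07. The 8-ball is larger by a factor of 6.615.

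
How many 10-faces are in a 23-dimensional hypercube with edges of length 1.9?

Choose 10 of 23 axes to span the face (C(23,10) = 1144066 ways), then fix each of the remaining 13 coordinates at one of its two extreme values (2^13 = 8192 ways): 1144066·8192 = 9372188672.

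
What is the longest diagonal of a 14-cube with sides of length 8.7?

Diagonal = √14 · 8.7 ≈ 32.5524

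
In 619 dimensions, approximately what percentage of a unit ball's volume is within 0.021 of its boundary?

1 - (1-0.021)^619 ≈ 0.9999980299 ≈ 99.999803%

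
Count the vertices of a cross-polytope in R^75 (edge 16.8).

The 75-dimensional cross-polytope has 2n = 2·75 = 150 vertices.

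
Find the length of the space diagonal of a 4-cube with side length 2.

Diagonal = √4 · 2 = 4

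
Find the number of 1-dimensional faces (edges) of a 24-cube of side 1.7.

Each of the 2^24 = 16777216 vertices has degree 24; total edges = 24·2^24/2 = 201326592.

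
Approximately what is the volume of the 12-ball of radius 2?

The n-ball volume is π^(n/2)·r^n/Γ(n/2+1). With n=12, r=2: V = 256·π^6/45 ≈ 5469.24.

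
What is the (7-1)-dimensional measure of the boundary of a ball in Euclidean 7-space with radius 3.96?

S = n·V_n(r)/r = 7·V_7(3.96)/3.96 (volume-to-surface relation), giving 127541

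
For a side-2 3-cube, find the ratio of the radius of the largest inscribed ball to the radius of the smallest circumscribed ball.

r_in / r_out = (2/2) / (2√3/2) = 1/√3 ≈ 0.57735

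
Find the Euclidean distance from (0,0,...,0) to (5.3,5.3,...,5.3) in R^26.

d = √(5.3² + 5.3² + ... + 5.3²) [26 terms] = √(26·5.3²) = 5.3√26 ≈ 27.0248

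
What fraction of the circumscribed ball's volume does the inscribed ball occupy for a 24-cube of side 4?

V_in / V_out = (r_in/r_out)^24 = (1/√24)^24 = 24^(-24/2) ≈ 2.7382e-17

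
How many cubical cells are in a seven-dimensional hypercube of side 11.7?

Choose 3 of 7 axes to span the face (C(7,3) = 35 ways), then fix each of the remaining 4 coordinates at one of its two extreme values (2^4 = 16 ways): 35·16 = 560.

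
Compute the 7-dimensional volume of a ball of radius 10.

Volume = π^{7/2}·(10)^7/Γ(9/2) = 32000000·π^3/21 ≈ 4.72477e+07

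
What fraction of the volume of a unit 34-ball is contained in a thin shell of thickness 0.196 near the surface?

1 - (1-0.196)^34 ≈ 0.999399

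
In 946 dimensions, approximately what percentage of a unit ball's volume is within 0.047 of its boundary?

1 - (1-0.047)^946 ≈ 1 - 1.667e-20 ≈ 100.000000%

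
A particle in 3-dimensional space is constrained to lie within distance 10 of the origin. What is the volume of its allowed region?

Volume = π^{3/2}·(10)^3/Γ(5/2) = 4000·π/3 ≈ 4188.79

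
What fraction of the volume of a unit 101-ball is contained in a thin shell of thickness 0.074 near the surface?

1 - (1-0.074)^101 ≈ 0.999576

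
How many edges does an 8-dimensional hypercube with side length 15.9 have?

The 8-cube has n·2^(n-1) = 8·2^7 = 8·128 = 1024 edges.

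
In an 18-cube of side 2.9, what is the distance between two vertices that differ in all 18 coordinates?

Diagonal = √18 · 2.9 ≈ 12.3037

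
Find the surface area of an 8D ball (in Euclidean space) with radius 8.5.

S_8(8.5) = 2·π^(8/2)·(8.5)^7 / Γ(8/2) = 410338673·π^4/384 ≈ 1.0409e+08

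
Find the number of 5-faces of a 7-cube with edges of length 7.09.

Choose 5 of 7 axes to span the face (C(7,5) = 21 ways), then fix each of the remaining 2 coordinates at one of its two extreme values (2^2 = 4 ways): 21·4 = 84.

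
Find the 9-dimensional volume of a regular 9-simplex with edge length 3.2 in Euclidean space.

V_9 = √(10) · 3.2^9 / (9! · 2^(9/2)) ≈ 0.0135504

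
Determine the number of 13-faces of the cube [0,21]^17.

Number of 13-faces = C(17,13) · 2^(17-13) = 2380 · 16 = 38080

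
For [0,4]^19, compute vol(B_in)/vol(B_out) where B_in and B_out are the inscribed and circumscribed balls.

V_in/V_out = n^(-n/2) = 19^(-19/2) ≈ 7.10953e-13.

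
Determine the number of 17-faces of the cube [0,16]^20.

f_17(20-cube) = (20 choose 17) · 2^3 = 9120.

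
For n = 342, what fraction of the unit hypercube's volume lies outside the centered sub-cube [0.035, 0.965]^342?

Shell fraction = 1 - (1-0.07)^342 ≈ 1 - 1.664e-11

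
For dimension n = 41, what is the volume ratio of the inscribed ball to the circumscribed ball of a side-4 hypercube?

Volume scales as r^n, and r_in/r_out = 1/√41, giving (1/√41)^41 ≈ 8.66824e-34.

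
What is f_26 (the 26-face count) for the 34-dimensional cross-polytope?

Number of 26-faces = 2^(26+1) · C(34,26+1) = 134217728 · 5379616 = 722039837032448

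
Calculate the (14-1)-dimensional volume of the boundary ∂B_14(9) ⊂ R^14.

The surface area of an n-ball is 2π^(n/2) r^(n-1) / Γ(n/2). For n=14, r=9: 282429536481·π^7/40 ≈ 2.13255e+13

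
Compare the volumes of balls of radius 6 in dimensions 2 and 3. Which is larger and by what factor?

V_2(6) ≈ 113.097, V_3(6) ≈ 904.779. The 3-ball is larger by a factor of 8.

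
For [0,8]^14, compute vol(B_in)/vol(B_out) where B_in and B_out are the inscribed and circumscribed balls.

Volume scales as r^n, and r_in/r_out = 1/√14, giving (1/√14)^14 ≈ 9.48645e-09.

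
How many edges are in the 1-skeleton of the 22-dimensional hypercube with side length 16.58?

An n-cube has n·2^(n-1) edges. With n = 22: 22·2097152 = 46137344.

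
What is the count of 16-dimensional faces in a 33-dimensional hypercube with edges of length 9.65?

An n-cube has C(n,k)·2^(n-k) k-faces. Here C(33,16)·2^17 = 1166803110·131072 = 152935217233920.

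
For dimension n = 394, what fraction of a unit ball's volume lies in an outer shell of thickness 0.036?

1 - (1-0.036)^394 ≈ 0.9999994675 ≈ 99.999947%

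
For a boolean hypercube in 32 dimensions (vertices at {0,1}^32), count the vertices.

Number of vertices = 2^32 = 4294967296.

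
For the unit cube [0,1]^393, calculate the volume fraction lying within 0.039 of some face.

Shell fraction = 1 - (1-0.078)^393 ≈ 1 - 1.378e-14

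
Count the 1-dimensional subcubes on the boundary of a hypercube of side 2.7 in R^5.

f_1(5-cube) = (5 choose 1) · 2^4 = 80.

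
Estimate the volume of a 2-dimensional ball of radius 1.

The n-ball volume is π^(n/2)·r^n/Γ(n/2+1). With n=2, r=1: V = π ≈ 3.14159.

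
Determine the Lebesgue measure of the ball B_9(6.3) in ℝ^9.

The n-ball volume is π^(n/2)·r^n/Γ(n/2+1). With n=9, r=6.3: V ≈ 5.15683e+07.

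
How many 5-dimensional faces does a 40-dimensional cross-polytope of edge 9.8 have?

f_5(40-orthoplex) = 2^6 · (40 choose 6) = 245656320.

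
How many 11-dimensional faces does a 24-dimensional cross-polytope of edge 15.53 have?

Number of 11-faces = 2^(11+1) · C(24,11+1) = 4096 · 2704156 = 11076222976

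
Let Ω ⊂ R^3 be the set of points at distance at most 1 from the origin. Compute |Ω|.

Volume = π^{3/2}·(1)^3/Γ(5/2) = 4·π/3 ≈ 4.18879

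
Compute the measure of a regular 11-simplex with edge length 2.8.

V = (2.8^11 / 11!) · √((11+1) / 2^11) ≈ 0.000159041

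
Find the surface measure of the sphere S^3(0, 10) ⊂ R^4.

S = n·V_n(r)/r = 4·V_4(10)/10 (volume-to-surface relation), giving 2000·π^2 ≈ 19739.2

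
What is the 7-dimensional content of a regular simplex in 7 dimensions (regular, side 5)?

Volume = 5^7 · √(8/2^7) / 7! ≈ 3.87525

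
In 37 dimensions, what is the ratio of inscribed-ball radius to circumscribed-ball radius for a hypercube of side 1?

r_in / r_out = (1/2) / (1√37/2) = 1/√37 ≈ 0.164399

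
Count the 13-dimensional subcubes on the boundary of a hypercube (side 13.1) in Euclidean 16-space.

f_13(16-cube) = (16 choose 13) · 2^3 = 4480.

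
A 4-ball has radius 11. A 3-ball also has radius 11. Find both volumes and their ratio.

V_4(11) ≈ 72250.4. V_3(11) ≈ 5575.28. Ratio V_4/V_3 ≈ 12.96.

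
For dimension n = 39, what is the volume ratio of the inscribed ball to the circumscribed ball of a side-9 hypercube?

The radii are 9/2 and 9√39/2, so the volume ratio is (1/√39)^39 = 39^{-39/2} ≈ 9.42411e-32.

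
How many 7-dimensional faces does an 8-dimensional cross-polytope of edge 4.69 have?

Number of 7-faces = 2^(7+1) · C(8,7+1) = 256 · 1 = 256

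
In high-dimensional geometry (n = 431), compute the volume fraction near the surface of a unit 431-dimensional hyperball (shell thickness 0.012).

1 - (1-0.012)^431 ≈ 0.994502 ≈ 99.45%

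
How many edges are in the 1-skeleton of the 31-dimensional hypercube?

An n-cube has n·2^(n-1) edges. With n = 31: 31·1073741824 = 33285996544.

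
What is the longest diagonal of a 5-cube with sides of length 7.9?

d = √(7.9² + 7.9² + ... + 7.9²) [5 terms] = √(5·7.9²) = 7.9√5 ≈ 17.6649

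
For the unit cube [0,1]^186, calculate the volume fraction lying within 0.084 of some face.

Shell fraction = 1 - (1-0.168)^186 ≈ 1 - 1.39e-15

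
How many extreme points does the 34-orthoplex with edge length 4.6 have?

Number of vertices = 2n = 68.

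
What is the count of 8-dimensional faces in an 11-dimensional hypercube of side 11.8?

f_8(11-cube) = (11 choose 8) · 2^3 = 1320.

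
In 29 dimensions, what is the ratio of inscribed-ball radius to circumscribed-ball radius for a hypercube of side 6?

r_in / r_out = (6/2) / (6√29/2) = 1/√29 ≈ 0.185695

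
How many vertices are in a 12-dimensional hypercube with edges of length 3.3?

f_0(12-cube) = (12 choose 0) · 2^12 = 4096.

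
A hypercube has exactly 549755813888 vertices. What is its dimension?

The n-cube has 2^n vertices, and 549755813888 = 2^39, so n = 39.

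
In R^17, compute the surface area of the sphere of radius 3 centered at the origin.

The surface area of an n-ball is 2π^(n/2) r^(n-1) / Γ(n/2). For n=17, r=3: 272097792·π^8/25025 ≈ 1.03169e+08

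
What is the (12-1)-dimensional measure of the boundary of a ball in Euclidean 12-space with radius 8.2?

S = n·V_n(r)/r = 12·V_12(8.2)/8.2 (volume-to-surface relation), giving 1.80593e+11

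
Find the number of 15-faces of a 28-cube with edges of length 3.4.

An n-cube has C(n,k)·2^(n-k) k-faces. Here C(28,15)·2^13 = 37442160·8192 = 306726174720.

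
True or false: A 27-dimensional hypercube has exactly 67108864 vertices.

False. The 27-cube has 2^27 = 134217728 vertices.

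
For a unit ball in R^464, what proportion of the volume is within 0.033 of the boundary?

Shell fraction = 1 - (1-0.033)^464 ≈ 0.9999998271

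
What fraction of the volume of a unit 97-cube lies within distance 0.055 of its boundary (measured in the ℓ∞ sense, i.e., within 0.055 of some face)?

The inner cube has side 1-2·0.055 = 0.89 and volume (0.89)^97 ≈ 1.233e-05, so the shell holds 0.999988 of the volume.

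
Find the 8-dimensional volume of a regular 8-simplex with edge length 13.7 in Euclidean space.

For a regular n-simplex with edge a, V = (a^n / n!)·√((n+1)/2^n). With a=13.7, n=8: V ≈ 5770.92.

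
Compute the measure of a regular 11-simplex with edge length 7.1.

Volume = 7.1^11 · √(12/2^11) / 11! ≈ 4.43212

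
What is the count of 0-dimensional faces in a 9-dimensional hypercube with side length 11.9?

f_0(9-cube) = (9 choose 0) · 2^9 = 512.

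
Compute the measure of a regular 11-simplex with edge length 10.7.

Volume = 10.7^11 · √(12/2^11) / 11! ≈ 403.637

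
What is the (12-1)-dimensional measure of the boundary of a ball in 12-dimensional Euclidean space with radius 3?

S_12(3) = 2·π^(12/2)·(3)^11 / Γ(12/2) = 59049·π^6/20 ≈ 2.83845e+06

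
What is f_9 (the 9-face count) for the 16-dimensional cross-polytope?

An n-cross-polytope has 2^(k+1)·C(n,k+1) k-faces. Here 2^10·C(16,10) = 1024·8008 = 8200192.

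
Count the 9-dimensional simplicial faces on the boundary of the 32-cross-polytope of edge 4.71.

f_9(32-orthoplex) = 2^10 · (32 choose 10) = 66060533760.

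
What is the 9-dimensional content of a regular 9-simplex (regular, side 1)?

Volume = 1^9 · √(10/2^9) / 9! ≈ 3.85125e-07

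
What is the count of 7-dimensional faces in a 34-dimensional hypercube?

Choose 7 of 34 axes to span the face (C(34,7) = 5379616 ways), then fix each of the remaining 27 coordinates at one of its two extreme values (2^27 = 134217728 ways): 5379616·134217728 = 722039837032448.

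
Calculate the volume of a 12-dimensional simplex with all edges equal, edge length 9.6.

Volume = 9.6^12 · √(13/2^12) / 12! ≈ 72.0625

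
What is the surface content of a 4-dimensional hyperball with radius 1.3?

|∂B_4(1.3)| ≈ 43.367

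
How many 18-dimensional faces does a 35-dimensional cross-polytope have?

An n-cross-polytope has 2^(k+1)·C(n,k+1) k-faces. Here 2^19·C(35,19) = 524288·4059928950 = 2128572029337600.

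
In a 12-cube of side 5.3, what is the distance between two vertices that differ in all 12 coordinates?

The space diagonal of an n-cube of side s is s√n. Here 5.3·√12 ≈ 18.3597.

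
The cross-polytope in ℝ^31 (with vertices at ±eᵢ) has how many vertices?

An n-cross-polytope has 2n vertices; here n = 31, giving 62.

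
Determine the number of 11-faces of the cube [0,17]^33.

An n-cube has C(n,k)·2^(n-k) k-faces. Here C(33,11)·2^22 = 193536720·4194304 = 811751838842880.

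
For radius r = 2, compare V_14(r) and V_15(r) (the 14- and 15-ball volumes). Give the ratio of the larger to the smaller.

V_14(2) ≈ 9818.35, V_15(2) ≈ 12499.1. The 15-ball is larger by a factor of 1.273.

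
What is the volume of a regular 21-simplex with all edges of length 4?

V_21 = √(22) · 4^21 / (21! · 2^(21/2)) ≈ 2.78813e-10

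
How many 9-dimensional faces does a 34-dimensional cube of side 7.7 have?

An n-cube has C(n,k)·2^(n-k) k-faces. Here C(34,9)·2^25 = 52451256·33554432 = 1759972102766592.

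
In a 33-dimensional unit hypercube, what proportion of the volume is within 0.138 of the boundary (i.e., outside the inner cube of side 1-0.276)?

Shell fraction = 1 - (1-0.276)^33 ≈ 0.999976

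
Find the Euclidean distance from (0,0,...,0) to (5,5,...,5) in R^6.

Diagonal = √6 · 5 ≈ 12.2474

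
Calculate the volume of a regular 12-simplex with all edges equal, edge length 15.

For a regular n-simplex with edge a, V = (a^n / n!)·√((n+1)/2^n). With a=15, n=12: V ≈ 15259.8.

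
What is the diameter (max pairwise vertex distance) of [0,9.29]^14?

||(9.29,9.29,...,9.29)|| = √(14)·9.29 ≈ 34.76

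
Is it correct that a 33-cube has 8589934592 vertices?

True. The 33-cube has 2^33 = 8589934592 vertices.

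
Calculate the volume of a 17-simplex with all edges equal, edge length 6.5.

V_17 = √(18) · 6.5^17 / (17! · 2^(17/2)) ≈ 0.0021744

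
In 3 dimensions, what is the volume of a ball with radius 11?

The n-ball volume is π^(n/2)·r^n/Γ(n/2+1). With n=3, r=11: V = 5324·π/3 ≈ 5575.28.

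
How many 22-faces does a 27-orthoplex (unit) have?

An n-cross-polytope has 2^(k+1)·C(n,k+1) k-faces. Here 2^23·C(27,23) = 8388608·17550 = 147220070400.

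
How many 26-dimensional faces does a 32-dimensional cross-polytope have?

An n-cross-polytope has 2^(k+1)·C(n,k+1) k-faces. Here 2^27·C(32,27) = 134217728·201376 = 27028229193728.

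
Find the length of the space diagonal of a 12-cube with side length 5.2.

d = √(5.2² + 5.2² + ... + 5.2²) [12 terms] = √(12·5.2²) = 5.2√12 ≈ 18.0133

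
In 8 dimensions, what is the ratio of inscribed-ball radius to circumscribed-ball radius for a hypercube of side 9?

r_in / r_out = (9/2) / (9√8/2) = 1/√8 ≈ 0.353553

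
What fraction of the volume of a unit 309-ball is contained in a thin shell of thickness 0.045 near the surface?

V(inner)/V(outer) = ((1-0.045)/1)^309 ≈ 6.623e-07, so the shell fraction is 0.9999993377.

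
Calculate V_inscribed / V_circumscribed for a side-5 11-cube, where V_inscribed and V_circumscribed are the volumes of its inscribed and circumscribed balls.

V_in/V_out = n^(-n/2) = 11^(-11/2) ≈ 1.87215e-06.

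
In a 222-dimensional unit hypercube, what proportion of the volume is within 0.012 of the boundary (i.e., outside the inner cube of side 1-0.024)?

Shell fraction = 1 - (1-0.024)^222 ≈ 0.995452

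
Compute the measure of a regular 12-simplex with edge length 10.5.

Volume = 10.5^12 · √(13/2^12) / 12! ≈ 211.216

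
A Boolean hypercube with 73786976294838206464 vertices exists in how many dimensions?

Since 2^n = 73786976294838206464, we have n = 66.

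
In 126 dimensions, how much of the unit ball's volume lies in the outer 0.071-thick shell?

V(inner)/V(outer) = ((1-0.071)/1)^126 ≈ 9.332e-05, so the shell fraction is 0.999907.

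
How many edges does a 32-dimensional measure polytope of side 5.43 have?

Number of 1-faces = C(32,1)·2^(32-1) = 32·2147483648 = 68719476736.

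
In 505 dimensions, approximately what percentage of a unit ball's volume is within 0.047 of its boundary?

1 - (1-0.047)^505 ≈ 1 - 2.766e-11 ≈ (100 - 2.77e-09)%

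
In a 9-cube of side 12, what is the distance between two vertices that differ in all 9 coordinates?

Diagonal = √9 · 12 = 36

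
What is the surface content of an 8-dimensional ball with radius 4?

S_8(4) = 2·π^(8/2)·(4)^7 / Γ(8/2) = 16384·π^4/3 ≈ 531984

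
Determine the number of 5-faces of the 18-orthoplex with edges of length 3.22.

Each 5-face is the convex hull of 6 vertices, one chosen as ±e_i from each of 6 distinct axes: 2^6·C(18,6) = 1188096.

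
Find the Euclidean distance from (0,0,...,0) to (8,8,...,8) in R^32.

Diagonal = √32 · 8 ≈ 45.2548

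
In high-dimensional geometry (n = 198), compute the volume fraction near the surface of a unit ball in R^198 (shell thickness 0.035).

1 - (1-0.035)^198 ≈ 0.999136 ≈ 99.91%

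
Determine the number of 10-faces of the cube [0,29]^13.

An n-cube has C(n,k)·2^(n-k) k-faces. Here C(13,10)·2^3 = 286·8 = 2288.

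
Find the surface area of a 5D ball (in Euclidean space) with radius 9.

S = n·V_n(r)/r = 5·V_5(9)/9 (volume-to-surface relation), giving 17496·π^2 ≈ 172679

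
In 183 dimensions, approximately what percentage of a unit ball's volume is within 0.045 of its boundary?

1 - (1-0.045)^183 ≈ 0.999781 ≈ 99.9781%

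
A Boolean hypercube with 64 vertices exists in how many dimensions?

Since 2^n = 64, we have n = 6.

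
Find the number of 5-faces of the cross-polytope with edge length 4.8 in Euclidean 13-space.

Number of 5-faces = 2^(5+1) · C(13,5+1) = 64 · 1716 = 109824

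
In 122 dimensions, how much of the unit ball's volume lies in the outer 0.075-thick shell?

Shell fraction = 1 - (1-0.075)^122 ≈ 0.999926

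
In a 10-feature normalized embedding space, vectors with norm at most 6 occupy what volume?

The n-ball volume is π^(n/2)·r^n/Γ(n/2+1). With n=10, r=6: V = 2519424·π^5/5 ≈ 1.54199e+08.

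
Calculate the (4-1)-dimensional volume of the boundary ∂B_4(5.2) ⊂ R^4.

S = n·V_n(r)/r = 4·V_4(5.2)/5.2 (volume-to-surface relation), giving 2775.49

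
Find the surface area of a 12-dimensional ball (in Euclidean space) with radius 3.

The surface area of an n-ball is 2π^(n/2) r^(n-1) / Γ(n/2). For n=12, r=3: 59049·π^6/20 ≈ 2.83845e+06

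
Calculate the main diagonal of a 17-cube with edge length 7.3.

||(7.3,7.3,...,7.3)|| = √(17)·7.3 ≈ 30.0987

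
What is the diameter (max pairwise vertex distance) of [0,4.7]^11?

Diagonal = √11 · 4.7 ≈ 15.5881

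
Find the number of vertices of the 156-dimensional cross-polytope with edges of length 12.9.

An n-cross-polytope has 2n vertices; here n = 156, giving 312.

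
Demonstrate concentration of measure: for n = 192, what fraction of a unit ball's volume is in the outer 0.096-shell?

1 - (1-0.096)^192 ≈ 0.9999999962 ≈ (100 - 3.84e-07)%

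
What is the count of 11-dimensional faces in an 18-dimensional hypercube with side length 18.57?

f_11(18-cube) = (18 choose 11) · 2^7 = 4073472.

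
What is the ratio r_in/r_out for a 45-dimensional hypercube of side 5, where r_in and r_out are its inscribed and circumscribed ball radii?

r_in / r_out = (5/2) / (5√45/2) = 1/√45 ≈ 0.149071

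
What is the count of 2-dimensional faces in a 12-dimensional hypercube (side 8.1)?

f_2(12-cube) = (12 choose 2) · 2^10 = 67584.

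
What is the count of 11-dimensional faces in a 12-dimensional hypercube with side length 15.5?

f_11(12-cube) = (12 choose 11) · 2^1 = 24.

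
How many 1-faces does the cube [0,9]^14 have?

An n-cube has n·2^(n-1) edges. With n = 14: 14·8192 = 114688.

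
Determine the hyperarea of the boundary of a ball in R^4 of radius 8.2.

The surface area of an n-ball is 2π^(n/2) r^(n-1) / Γ(n/2). For n=4, r=8.2: 10883.6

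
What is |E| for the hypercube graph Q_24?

Each of the 2^24 = 16777216 vertices has degree 24; total edges = 24·2^24/2 = 201326592.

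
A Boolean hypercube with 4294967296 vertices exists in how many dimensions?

Since 2^n = 4294967296, we have n = 32.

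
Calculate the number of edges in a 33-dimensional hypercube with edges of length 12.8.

Number of 1-faces = C(33,1)·2^(33-1) = 33·4294967296 = 141733920768.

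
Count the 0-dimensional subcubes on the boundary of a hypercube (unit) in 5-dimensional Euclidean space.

f_0(5-cube) = (5 choose 0) · 2^5 = 32.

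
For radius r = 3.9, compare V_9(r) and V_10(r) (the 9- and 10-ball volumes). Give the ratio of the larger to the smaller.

V_9(3.9) ≈ 688492, V_10(3.9) ≈ 2.07594e+06. The 10-ball is larger by a factor of 3.015.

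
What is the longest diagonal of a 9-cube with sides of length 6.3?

Diagonal = √9 · 6.3 = 18.9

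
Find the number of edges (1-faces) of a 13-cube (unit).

Choose 1 of 13 axes to span the face (C(13,1) = 13 ways), then fix each of the remaining 12 coordinates at one of its two extreme values (2^12 = 4096 ways): 13·4096 = 53248.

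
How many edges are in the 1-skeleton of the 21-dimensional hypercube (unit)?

Number of 1-faces = C(21,1)·2^(21-1) = 21·1048576 = 22020096.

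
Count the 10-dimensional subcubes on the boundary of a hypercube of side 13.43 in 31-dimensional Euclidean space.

Choose 10 of 31 axes to span the face (C(31,10) = 44352165 ways), then fix each of the remaining 21 coordinates at one of its two extreme values (2^21 = 2097152 ways): 44352165·2097152 = 93013231534080.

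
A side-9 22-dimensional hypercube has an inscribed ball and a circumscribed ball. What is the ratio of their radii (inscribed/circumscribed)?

r_in / r_out = (9/2) / (9√22/2) = 1/√22 ≈ 0.213201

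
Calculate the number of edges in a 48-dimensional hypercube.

Each of the 2^48 = 281474976710656 vertices has degree 48; total edges = 48·2^48/2 = 6755399441055744.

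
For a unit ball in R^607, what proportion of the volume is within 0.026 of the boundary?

1 - (1-0.026)^607 ≈ 0.9999998864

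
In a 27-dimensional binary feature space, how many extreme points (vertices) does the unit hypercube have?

An n-cube has 2^n vertices; for n = 27 that is 2^27 = 134217728.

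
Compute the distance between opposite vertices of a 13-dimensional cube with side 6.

d = √(6² + 6² + ... + 6²) [13 terms] = √(13·6²) = 6√13 ≈ 21.6333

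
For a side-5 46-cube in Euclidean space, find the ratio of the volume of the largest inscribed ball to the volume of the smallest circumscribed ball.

V_in/V_out = n^(-n/2) = 46^(-46/2) ≈ 5.70913e-39.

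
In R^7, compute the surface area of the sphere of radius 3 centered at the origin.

The surface area of an n-ball is 2π^(n/2) r^(n-1) / Γ(n/2). For n=7, r=3: 3888·π^3/5 ≈ 24110.5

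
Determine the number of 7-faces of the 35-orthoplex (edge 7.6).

Each 7-face is the convex hull of 8 vertices, one chosen as ±e_i from each of 8 distinct axes: 2^8·C(35,8) = 6025169920.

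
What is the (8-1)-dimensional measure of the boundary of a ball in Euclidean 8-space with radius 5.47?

S_8(5.47) = 2·π^(8/2)·(5.47)^7 / Γ(8/2) ≈ 4.75762e+06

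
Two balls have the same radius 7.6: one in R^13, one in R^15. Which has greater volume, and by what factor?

V_13(7.6) ≈ 2.56991e+11, V_15(7.6) ≈ 6.21776e+12. The 15-ball is larger by a factor of 24.19.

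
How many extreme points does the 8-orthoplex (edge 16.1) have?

The 8-dimensional cross-polytope has 2n = 2·8 = 16 vertices.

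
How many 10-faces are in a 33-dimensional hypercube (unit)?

Choose 10 of 33 axes to span the face (C(33,10) = 92561040 ways), then fix each of the remaining 23 coordinates at one of its two extreme values (2^23 = 8388608 ways): 92561040·8388608 = 776458280632320.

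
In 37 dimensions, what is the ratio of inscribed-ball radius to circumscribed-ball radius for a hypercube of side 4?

r_in = 4/2 (half the side); r_out = 4√37/2 (half the diagonal). Ratio = 1/√37 ≈ 0.164399.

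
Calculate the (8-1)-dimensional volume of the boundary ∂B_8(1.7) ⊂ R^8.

The surface area of an n-ball is 2π^(n/2) r^(n-1) / Γ(n/2). For n=8, r=1.7: 1332.36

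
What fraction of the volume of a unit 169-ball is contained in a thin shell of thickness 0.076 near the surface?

V(inner)/V(outer) = ((1-0.076)/1)^169 ≈ 1.58e-06, so the shell fraction is 0.9999984203.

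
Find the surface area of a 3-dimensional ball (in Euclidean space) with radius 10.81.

The surface area of an n-ball is 2π^(n/2) r^(n-1) / Γ(n/2). For n=3, r=10.81: 4πr² = 4π·(10.81)² ≈ 1468.46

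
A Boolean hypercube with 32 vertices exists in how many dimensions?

Since 2^n = 32, we have n = 5.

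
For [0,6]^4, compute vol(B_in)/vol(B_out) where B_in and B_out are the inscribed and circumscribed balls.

Volume scales as r^n, and r_in/r_out = 1/√4, giving (1/√4)^4 ≈ 0.0625.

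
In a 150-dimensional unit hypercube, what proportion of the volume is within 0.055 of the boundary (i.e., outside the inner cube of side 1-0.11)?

Shell fraction = 1 - (1-0.11)^150 ≈ 0.9999999744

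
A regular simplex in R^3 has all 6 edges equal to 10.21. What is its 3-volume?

Volume = (√2/12) · 10.21³ = 125.433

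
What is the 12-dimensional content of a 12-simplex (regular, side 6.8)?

V = (6.8^12 / 12!) · √((12+1) / 2^12) ≈ 1.14964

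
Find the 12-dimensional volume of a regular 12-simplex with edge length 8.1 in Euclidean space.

For a regular n-simplex with edge a, V = (a^n / n!)·√((n+1)/2^n). With a=8.1, n=12: V ≈ 9.38156.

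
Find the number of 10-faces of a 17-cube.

An n-cube has C(n,k)·2^(n-k) k-faces. Here C(17,10)·2^7 = 19448·128 = 2489344.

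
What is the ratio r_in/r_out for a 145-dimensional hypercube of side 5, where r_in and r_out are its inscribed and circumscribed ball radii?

For an n-cube of any side s, the inradius is s/2 and the circumradius is s√n/2, so the ratio is 1/√145 ≈ 0.0830455.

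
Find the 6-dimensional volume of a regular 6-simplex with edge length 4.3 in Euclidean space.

V = (4.3^6 / 6!) · √((6+1) / 2^6) ≈ 2.9036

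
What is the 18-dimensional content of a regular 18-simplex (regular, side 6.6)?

V_18 = √(19) · 6.6^18 / (18! · 2^(18/2)) ≈ 0.000750856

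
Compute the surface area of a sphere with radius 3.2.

S = n·V_n(r)/r = 3·V_3(3.2)/3.2 (volume-to-surface relation), giving 4πr² = 4π·(3.2)² ≈ 128.68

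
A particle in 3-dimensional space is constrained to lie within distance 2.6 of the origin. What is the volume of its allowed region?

The n-ball volume is π^(n/2)·r^n/Γ(n/2+1). With n=3, r=2.6: V ≈ 73.6222.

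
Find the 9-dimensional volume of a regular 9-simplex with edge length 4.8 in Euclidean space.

Volume = 4.8^9 · √(10/2^9) / 9! ≈ 0.520923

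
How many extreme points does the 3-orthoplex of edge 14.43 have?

Number of vertices = 2n = 6.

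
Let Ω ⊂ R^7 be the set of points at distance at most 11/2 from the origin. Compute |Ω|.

V = 19487171·π^3/840 ≈ 719315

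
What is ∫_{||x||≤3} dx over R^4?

Volume = π^{4/2}·(3)^4/Γ(3) = 81·π^2/2 ≈ 399.719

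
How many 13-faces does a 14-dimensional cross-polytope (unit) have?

An n-cross-polytope has 2^(k+1)·C(n,k+1) k-faces. Here 2^14·C(14,14) = 16384·1 = 16384.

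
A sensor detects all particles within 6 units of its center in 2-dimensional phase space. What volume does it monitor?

V_2(6) = π^(2/2) · (6)^2 / Γ(2/2 + 1) = 36·π ≈ 113.097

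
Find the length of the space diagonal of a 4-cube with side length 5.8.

d = √(5.8² + 5.8² + ... + 5.8²) [4 terms] = √(4·5.8²) = 5.8√4 = 11.6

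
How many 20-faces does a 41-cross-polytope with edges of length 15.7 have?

An n-cross-polytope has 2^(k+1)·C(n,k+1) k-faces. Here 2^21·C(41,21) = 2097152·269128937220 = 564404288948797440.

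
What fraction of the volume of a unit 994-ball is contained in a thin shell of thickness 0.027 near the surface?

Shell fraction = 1 - (1-0.027)^994 ≈ 1 - 1.528e-12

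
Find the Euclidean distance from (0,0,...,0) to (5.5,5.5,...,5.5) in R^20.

||(5.5,5.5,...,5.5)|| = √(20)·5.5 ≈ 24.5967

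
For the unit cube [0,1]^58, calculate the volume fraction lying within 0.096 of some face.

The inner cube has side 1-2·0.096 = 0.808 and volume (0.808)^58 ≈ 4.264e-06, so the shell holds 0.9999957356 of the volume.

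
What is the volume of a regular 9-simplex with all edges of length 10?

For a regular n-simplex with edge a, V = (a^n / n!)·√((n+1)/2^n). With a=10, n=9: V ≈ 385.125.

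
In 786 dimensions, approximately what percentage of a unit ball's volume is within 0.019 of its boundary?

1 - (1-0.019)^786 ≈ 0.999999717 ≈ 99.999972%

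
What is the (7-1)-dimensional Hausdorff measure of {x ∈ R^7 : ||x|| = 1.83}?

The surface area of an n-ball is 2π^(n/2) r^(n-1) / Γ(n/2). For n=7, r=1.83: 1242.18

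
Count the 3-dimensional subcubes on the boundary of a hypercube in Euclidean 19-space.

f_3(19-cube) = (19 choose 3) · 2^16 = 63504384.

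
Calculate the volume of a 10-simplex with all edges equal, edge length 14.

For a regular n-simplex with edge a, V = (a^n / n!)·√((n+1)/2^n). With a=14, n=10: V ≈ 8261.59.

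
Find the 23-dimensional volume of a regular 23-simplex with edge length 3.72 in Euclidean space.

V = (3.72^23 / 23!) · √((23+1) / 2^23) ≈ 8.67469e-13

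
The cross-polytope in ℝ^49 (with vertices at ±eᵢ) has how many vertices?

The 49-dimensional cross-polytope has 2n = 2·49 = 98 vertices.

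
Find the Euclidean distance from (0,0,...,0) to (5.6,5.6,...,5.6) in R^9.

d = √(5.6² + 5.6² + ... + 5.6²) [9 terms] = √(9·5.6²) = 5.6√9 = 16.8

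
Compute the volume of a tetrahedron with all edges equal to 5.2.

Volume = (√2/12) · 5.2³ = 16.5708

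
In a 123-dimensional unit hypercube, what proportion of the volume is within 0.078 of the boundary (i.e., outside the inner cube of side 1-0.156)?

Shell fraction = 1 - (1-0.156)^123 ≈ 0.9999999991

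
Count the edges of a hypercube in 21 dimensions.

Number of 1-faces = C(21,1)·2^(21-1) = 21·1048576 = 22020096.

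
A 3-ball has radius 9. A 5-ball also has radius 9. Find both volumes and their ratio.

V_3(9) ≈ 3053.63. V_5(9) ≈ 310821. Ratio V_3/V_5 ≈ 0.009824.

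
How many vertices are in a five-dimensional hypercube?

An n-cube has C(n,k)·2^(n-k) k-faces. Here C(5,0)·2^5 = 1·32 = 32.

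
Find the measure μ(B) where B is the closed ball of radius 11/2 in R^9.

V_9(11/2) = π^(9/2) · (11/2)^9 / Γ(9/2 + 1) = 2357947691·π^4/15120 ≈ 1.51908e+07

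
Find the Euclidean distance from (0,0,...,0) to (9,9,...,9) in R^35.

Diagonal = √35 · 9 ≈ 53.2447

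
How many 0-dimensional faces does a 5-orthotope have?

An n-cube has C(n,k)·2^(n-k) k-faces. Here C(5,0)·2^5 = 1·32 = 32.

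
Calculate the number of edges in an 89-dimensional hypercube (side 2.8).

The 89-cube has n·2^(n-1) = 89·2^88 = 89·309485009821345068724781056 = 27544165874099711116505513984 edges.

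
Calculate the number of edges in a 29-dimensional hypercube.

The 29-cube has n·2^(n-1) = 29·2^28 = 29·268435456 = 7784628224 edges.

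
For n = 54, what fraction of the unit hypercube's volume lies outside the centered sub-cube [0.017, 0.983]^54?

The inner cube has side 1-2·0.017 = 0.966 and volume (0.966)^54 ≈ 0.1544, so the shell holds 0.845558 of the volume.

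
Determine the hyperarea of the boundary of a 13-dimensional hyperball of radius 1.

S_13(1) = 2·π^(13/2)·(1)^12 / Γ(13/2) = 128·π^6/10395 ≈ 11.8382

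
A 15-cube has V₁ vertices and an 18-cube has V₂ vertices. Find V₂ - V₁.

V₁ = 2^15 = 32768. V₂ = 2^18 = 262144. V₂ - V₁ = 229376.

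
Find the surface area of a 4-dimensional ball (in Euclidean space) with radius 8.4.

|∂B_4(8.4)| ≈ 11699.5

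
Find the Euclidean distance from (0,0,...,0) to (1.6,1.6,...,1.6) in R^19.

Diagonal = √19 · 1.6 ≈ 6.97424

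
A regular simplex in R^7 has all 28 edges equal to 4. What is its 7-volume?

Volume = 4^7 · √(8/2^7) / 7! ≈ 0.812698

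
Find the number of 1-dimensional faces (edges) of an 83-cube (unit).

The 83-cube has n·2^(n-1) = 83·2^82 = 83·4835703278458516698824704 = 401363372112056886002450432 edges.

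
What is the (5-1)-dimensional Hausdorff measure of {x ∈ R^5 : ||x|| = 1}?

S = n·V_n(r)/r = 5·V_5(1)/1 (volume-to-surface relation), giving 8·π^2/3 ≈ 26.3189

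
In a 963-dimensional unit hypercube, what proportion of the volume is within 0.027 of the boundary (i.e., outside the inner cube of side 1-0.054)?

1 - (1 - 2·0.027)^963 = 1 - 0.946^963 ≈ 1 - 6.07e-24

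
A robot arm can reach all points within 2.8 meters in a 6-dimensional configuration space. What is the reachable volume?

The n-ball volume is π^(n/2)·r^n/Γ(n/2+1). With n=6, r=2.8: V ≈ 2490.27.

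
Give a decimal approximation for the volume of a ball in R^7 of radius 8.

V = 33554432·π^3/105 ≈ 9.90855e+06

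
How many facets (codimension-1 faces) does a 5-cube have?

f_4(5-cube) = (5 choose 4) · 2^1 = 10.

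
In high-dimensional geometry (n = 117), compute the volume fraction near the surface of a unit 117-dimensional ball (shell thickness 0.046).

1 - (1-0.046)^117 ≈ 0.995953 ≈ 99.60%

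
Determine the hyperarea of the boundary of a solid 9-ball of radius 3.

S_9(3) = 2·π^(9/2)·(3)^8 / Γ(9/2) = 69984·π^4/35 ≈ 194774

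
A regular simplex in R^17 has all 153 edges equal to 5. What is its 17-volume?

Volume = 5^17 · √(18/2^17) / 17! ≈ 2.51364e-05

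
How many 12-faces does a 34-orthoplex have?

An n-cross-polytope has 2^(k+1)·C(n,k+1) k-faces. Here 2^13·C(34,13) = 8192·927983760 = 7602042961920.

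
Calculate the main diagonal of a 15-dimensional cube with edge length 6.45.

d = √(6.45² + 6.45² + ... + 6.45²) [15 terms] = √(15·6.45²) = 6.45√15 ≈ 24.9807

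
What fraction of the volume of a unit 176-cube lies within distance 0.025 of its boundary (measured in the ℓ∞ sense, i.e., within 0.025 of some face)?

The inner cube has side 1-2·0.025 = 0.95 and volume (0.95)^176 ≈ 0.00012, so the shell holds 0.99988 of the volume.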